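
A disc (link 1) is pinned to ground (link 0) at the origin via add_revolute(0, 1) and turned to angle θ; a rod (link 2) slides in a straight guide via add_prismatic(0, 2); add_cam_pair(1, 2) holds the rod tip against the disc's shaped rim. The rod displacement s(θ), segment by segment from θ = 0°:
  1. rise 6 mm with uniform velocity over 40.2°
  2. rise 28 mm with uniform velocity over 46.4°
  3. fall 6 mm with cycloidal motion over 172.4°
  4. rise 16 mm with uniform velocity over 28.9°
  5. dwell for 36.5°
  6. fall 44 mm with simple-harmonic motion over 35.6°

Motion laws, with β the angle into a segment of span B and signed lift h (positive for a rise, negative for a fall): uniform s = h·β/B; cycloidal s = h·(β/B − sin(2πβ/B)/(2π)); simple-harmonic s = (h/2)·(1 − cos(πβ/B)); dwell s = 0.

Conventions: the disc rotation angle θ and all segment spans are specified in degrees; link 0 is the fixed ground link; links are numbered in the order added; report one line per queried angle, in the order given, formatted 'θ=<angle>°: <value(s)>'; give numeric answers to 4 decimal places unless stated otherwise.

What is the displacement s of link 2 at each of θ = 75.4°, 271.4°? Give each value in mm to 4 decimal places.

segment 1 (0° to 40.2°, uniform, h = 6) is passed completely: s = 0.0000 + (6) = 6.0000
θ = 75.4° falls in segment 2 (40.2° to 86.6°, uniform, h = 28): β = 75.4 − 40.2 = 35.2°, B = 46.4°; Δs = 28·35.2/46.4 = 21.2414; s = 6.0000 + 21.2414 = 27.2414
segment 2 (40.2° to 86.6°, uniform, h = 28) is passed completely: s = 6.0000 + (28) = 34.0000
segment 3 (86.6° to 259°, cycloidal, h = -6) is passed completely: s = 34.0000 + (-6) = 28.0000
θ = 271.4° falls in segment 4 (259° to 287.9°, uniform, h = 16): β = 271.4 − 259 = 12.4°, B = 28.9°; Δs = 16·12.4/28.9 = 6.8651; s = 28.0000 + 6.8651 = 34.8651

θ=75.4°: 27.2414
θ=271.4°: 34.8651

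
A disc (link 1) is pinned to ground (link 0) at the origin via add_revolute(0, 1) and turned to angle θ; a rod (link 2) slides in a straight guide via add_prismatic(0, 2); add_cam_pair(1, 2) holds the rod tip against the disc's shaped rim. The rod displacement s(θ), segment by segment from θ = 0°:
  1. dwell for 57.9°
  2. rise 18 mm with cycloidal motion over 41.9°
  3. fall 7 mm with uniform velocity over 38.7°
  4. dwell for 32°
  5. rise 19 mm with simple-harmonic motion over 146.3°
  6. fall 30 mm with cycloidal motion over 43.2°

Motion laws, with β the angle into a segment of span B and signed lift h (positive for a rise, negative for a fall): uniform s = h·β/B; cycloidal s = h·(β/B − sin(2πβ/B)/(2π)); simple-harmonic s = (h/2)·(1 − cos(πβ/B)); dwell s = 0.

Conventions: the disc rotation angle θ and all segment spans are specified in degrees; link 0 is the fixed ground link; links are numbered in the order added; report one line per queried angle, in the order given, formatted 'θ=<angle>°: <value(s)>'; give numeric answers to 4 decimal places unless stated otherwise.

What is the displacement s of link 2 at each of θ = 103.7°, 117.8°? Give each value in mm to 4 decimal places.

segment 1 (0° to 57.9°, dwell): s unchanged at 0.0000
segment 2 (57.9° to 99.8°, cycloidal, h = 18) is passed completely: s = 0.0000 + (18) = 18.0000
θ = 103.7° falls in segment 3 (99.8° to 138.5°, uniform, h = -7): β = 103.7 − 99.8 = 3.9°, B = 38.7°; Δs = -7·3.9/38.7 = -0.7054; s = 18.0000 − 0.7054 = 17.2946
θ = 117.8° falls in segment 3 (99.8° to 138.5°, uniform, h = -7): β = 117.8 − 99.8 = 18°, B = 38.7°; Δs = -7·18/38.7 = -3.2558; s = 18.0000 − 3.2558 = 14.7442

θ=103.7°: 17.2946
θ=117.8°: 14.7442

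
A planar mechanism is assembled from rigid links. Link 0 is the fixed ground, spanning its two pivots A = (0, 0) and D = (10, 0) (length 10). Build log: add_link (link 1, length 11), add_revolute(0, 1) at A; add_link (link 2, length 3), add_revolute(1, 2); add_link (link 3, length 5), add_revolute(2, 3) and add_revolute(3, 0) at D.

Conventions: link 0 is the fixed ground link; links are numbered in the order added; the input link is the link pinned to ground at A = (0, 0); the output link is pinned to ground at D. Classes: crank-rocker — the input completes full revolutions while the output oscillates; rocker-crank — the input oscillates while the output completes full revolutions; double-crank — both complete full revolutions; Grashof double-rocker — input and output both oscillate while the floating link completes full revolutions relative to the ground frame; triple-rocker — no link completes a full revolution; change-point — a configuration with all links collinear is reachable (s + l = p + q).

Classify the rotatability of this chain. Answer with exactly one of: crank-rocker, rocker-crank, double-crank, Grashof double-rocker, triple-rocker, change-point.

lengths: ground=10, input=11, coupler=3, output=5
sorted: s=3 (shortest), l=11 (longest), p+q=15
s + l = 14 vs p + q = 15
s + l < p + q (Grashof) with shortest = coupler link → Grashof double-rocker

Grashof double-rocker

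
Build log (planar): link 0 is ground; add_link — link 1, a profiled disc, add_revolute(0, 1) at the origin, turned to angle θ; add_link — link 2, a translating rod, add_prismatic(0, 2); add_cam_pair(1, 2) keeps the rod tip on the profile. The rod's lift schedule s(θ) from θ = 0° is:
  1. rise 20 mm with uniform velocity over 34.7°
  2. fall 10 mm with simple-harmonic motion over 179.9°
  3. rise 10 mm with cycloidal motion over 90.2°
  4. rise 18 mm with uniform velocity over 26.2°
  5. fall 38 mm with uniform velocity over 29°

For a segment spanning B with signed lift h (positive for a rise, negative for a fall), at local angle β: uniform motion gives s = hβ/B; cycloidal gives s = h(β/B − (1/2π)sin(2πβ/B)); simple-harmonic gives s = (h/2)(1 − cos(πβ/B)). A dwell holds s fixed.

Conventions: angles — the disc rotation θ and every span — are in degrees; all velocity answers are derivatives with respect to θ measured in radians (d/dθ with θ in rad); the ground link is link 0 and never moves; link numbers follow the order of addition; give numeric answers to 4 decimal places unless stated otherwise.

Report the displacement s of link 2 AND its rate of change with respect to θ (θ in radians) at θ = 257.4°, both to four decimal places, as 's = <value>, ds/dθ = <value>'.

seg 1 [0°–34.7°] uniform, h=20: full span → s += 20 → s = 20.0000
seg 2 [34.7°–214.6°] simple-harmonic, h=-10: full span → s += -10 → s = 10.0000
seg 3 [214.6°–304.8°] cycloidal, h=10: θ=257.4° here. β=42.8, B=90.2. 10·(0.4745 − sin(2π·0.4745)/(2π)) = 4.4911 → s = 14.4911
velocity in seg [214.6°–304.8°] (cycloidal), θ in radians: β = 42.8° = 0.7470 rad, B = 90.2° = 1.5743 rad; ds/dθ = (h/B)(1 − cos(2πβ/B)) = (10/1.5743)(1 − cos(2π·0.4745)) = 12.622814 mm/rad

s = 14.4911, ds/dθ = 12.6228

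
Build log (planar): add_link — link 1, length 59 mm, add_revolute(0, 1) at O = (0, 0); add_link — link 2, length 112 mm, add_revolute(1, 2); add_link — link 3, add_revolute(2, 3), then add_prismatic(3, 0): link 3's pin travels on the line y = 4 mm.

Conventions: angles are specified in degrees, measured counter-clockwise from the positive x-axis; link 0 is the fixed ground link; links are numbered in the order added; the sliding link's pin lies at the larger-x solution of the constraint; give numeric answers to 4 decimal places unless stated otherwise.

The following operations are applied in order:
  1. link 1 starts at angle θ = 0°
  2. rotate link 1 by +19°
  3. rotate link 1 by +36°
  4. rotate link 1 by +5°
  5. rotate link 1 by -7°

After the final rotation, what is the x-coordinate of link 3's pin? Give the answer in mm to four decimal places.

geometry: r = 59 mm, L = 112 mm, e = 4 mm; θ starts at 0°
rotate link 1 by +19°: θ ← 0° +19° = 19°
rotate link 1 by +36°: θ ← 19° +36° = 55°
rotate link 1 by +5°: θ ← 55° +5° = 60°
rotate link 1 by -7°: θ ← 60° -7° = 53°
crank pin P = (r cos θ, r sin θ) = (35.507086, 47.119495)
h = r sin θ − e = 47.119495 − 4 = 43.119495
x = r cos θ + √(L² − h²) = 35.507086 + 103.366867 = 138.873953

138.8740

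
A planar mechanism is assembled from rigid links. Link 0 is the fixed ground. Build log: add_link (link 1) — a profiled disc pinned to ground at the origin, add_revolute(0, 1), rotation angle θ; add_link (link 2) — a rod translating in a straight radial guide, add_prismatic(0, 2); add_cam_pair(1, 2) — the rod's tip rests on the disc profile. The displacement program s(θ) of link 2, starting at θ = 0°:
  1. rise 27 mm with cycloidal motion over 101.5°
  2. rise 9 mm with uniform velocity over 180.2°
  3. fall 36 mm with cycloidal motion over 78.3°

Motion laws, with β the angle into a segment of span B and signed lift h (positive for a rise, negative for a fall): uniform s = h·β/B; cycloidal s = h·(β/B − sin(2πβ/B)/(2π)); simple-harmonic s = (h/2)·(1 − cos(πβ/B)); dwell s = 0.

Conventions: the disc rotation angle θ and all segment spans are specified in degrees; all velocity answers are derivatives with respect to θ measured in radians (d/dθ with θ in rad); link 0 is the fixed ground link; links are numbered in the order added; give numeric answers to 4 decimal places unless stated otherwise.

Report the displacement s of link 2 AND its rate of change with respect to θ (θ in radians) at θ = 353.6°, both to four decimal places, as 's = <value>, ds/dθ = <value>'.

seg 1 [0°–101.5°] cycloidal, h=27: full span → s += 27 → s = 27.0000
seg 2 [101.5°–281.7°] uniform, h=9: full span → s += 9 → s = 36.0000
seg 3 [281.7°–360°] cycloidal, h=-36: θ=353.6° here. β=71.9, B=78.3. -36·(0.9183 − sin(2π·0.9183)/(2π)) = -35.8723 → s = 0.1277
velocity in seg [281.7°–360°] (cycloidal), θ in radians: β = 71.9° = 1.2549 rad, B = 78.3° = 1.3666 rad; ds/dθ = (h/B)(1 − cos(2πβ/B)) = ((-36)/1.3666)(1 − cos(2π·0.9183)) = -3.398310 mm/rad

s = 0.1277, ds/dθ = -3.3983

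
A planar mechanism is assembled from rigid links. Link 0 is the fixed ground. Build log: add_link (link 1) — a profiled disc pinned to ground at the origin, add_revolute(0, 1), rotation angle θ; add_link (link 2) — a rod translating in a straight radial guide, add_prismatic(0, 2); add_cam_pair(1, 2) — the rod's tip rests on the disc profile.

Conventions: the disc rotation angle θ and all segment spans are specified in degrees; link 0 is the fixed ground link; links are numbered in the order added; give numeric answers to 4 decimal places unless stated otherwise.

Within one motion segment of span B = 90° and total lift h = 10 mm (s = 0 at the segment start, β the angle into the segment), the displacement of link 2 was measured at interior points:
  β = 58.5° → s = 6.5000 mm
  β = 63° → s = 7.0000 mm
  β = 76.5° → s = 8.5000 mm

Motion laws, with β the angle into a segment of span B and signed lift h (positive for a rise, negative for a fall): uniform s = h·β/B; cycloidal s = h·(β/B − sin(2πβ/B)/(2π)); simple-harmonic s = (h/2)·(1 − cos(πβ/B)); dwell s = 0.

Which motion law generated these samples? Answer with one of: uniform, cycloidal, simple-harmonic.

candidates at β/B = r: uniform s = h·r (linear in β); cycloidal s = h·(r − sin(2πr)/(2π)); simple-harmonic s = (h/2)(1 − cos(πr))
β=58.5°: printed 6.5000 | uniform 6.5000, cycloidal 7.7876, simple-harmonic 7.2700
β=63°: printed 7.0000 | uniform 7.0000, cycloidal 8.5137, simple-harmonic 7.9389
β=76.5°: printed 8.5000 | uniform 8.5000, cycloidal 9.7876, simple-harmonic 9.4550
only one law matches every sample → uniform

uniform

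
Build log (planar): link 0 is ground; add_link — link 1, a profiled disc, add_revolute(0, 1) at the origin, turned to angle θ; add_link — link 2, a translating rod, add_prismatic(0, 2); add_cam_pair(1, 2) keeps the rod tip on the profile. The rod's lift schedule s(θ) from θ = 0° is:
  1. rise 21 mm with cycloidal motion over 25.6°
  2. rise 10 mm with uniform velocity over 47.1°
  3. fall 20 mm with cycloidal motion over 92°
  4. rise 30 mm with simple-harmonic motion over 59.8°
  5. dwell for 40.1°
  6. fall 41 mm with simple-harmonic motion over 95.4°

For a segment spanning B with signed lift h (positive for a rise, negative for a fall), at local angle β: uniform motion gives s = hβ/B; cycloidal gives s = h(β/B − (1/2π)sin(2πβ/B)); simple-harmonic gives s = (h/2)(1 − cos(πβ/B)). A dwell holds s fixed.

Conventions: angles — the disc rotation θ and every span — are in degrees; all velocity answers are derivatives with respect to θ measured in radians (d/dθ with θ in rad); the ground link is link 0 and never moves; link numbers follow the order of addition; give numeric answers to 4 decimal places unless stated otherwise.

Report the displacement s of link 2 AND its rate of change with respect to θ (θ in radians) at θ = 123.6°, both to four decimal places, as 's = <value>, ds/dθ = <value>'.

seg 1 [0°–25.6°] cycloidal, h=21: full span → s += 21 → s = 21.0000
seg 2 [25.6°–72.7°] uniform, h=10: full span → s += 10 → s = 31.0000
seg 3 [72.7°–164.7°] cycloidal, h=-20: θ=123.6° here. β=50.9, B=92. -20·(0.5533 − sin(2π·0.5533)/(2π)) = -12.1107 → s = 18.8893
velocity in seg [72.7°–164.7°] (cycloidal), θ in radians: β = 50.9° = 0.8884 rad, B = 92° = 1.6057 rad; ds/dθ = (h/B)(1 − cos(2πβ/B)) = ((-20)/1.6057)(1 − cos(2π·0.5533)) = -24.220246 mm/rad

s = 18.8893, ds/dθ = -24.2202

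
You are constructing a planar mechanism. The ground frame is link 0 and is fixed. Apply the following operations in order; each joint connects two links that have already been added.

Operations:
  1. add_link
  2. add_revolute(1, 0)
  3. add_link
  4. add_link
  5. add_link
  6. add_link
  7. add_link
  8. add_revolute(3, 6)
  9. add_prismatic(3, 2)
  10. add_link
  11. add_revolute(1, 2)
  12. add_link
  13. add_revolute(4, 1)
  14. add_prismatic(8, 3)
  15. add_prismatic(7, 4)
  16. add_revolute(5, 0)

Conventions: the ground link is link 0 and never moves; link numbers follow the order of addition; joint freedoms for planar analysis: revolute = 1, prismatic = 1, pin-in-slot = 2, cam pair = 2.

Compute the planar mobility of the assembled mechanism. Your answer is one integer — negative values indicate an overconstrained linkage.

link 0 = ground. State L|J1|J2 = 1|0|0
+link1  2|0|0
R(1,0) f=1→J1  2|1|0
+link2  3|1|0
+link3  4|1|0
+link4  5|1|0
+link5  6|1|0
+link6  7|1|0
R(3,6) f=1→J1  7|2|0
P(3,2) f=1→J1  7|3|0
+link7  8|3|0
R(1,2) f=1→J1  8|4|0
+link8  9|4|0
R(4,1) f=1→J1  9|5|0
P(8,3) f=1→J1  9|6|0
P(7,4) f=1→J1  9|7|0
R(5,0) f=1→J1  9|8|0
M = 3(9−1)−2·8−0 = 24−16−0 = 8

M = 8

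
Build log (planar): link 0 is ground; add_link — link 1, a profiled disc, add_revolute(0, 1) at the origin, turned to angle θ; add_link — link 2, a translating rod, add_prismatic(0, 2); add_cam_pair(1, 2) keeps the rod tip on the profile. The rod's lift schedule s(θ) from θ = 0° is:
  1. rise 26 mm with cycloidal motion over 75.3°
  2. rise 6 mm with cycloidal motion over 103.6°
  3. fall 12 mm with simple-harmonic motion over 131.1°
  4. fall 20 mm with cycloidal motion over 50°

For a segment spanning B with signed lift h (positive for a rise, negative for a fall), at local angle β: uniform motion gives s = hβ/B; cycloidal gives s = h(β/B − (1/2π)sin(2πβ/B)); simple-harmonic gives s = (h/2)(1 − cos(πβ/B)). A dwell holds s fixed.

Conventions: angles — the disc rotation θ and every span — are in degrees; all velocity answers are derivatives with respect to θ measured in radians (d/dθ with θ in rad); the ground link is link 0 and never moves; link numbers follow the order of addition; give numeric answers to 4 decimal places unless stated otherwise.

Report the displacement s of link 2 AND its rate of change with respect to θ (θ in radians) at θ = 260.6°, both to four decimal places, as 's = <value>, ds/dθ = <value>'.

seg 1 [0°–75.3°] cycloidal, h=26: full span → s += 26 → s = 26.0000
seg 2 [75.3°–178.9°] cycloidal, h=6: full span → s += 6 → s = 32.0000
seg 3 [178.9°–310°] simple-harmonic, h=-12: θ=260.6° here. β=81.7, B=131.1. -12/2·(1 − cos(π·0.6232)) = -8.2645 → s = 23.7355
velocity in seg [178.9°–310°] (simple-harmonic), θ in radians: β = 81.7° = 1.4259 rad, B = 131.1° = 2.2881 rad; ds/dθ = (πh/(2B)) sin(πβ/B) = (π·(-12)/(2·2.2881)) sin(π·0.6232) = -7.628726 mm/rad

s = 23.7355, ds/dθ = -7.6287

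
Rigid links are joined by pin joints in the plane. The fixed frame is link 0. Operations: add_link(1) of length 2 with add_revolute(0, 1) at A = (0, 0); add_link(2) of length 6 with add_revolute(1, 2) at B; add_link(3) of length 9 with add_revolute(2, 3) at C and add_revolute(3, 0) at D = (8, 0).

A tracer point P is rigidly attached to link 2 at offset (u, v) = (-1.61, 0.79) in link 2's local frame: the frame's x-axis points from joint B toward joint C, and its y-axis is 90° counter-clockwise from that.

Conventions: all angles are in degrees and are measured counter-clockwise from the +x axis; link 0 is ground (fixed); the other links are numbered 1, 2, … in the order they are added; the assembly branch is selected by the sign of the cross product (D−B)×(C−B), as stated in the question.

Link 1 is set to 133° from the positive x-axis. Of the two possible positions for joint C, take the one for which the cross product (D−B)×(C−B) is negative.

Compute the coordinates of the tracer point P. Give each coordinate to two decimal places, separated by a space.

A=(0,0), D=(8.00,0)
B = A + 2.00·(cos133°, sin133°) = (-1.3640, 1.4627)
|BD| = 9.4775
circle(B,6.00) ∩ circle(D,9.00): a=2.3647, h=5.5143
  candidates: C₊=(1.8235,6.5460) cross=52.262; C₋=(0.1214,-4.3505) cross=-52.262
  branch - wants cross < 0 → take C=(0.1214,-4.3505) (cross=-52.262)
ex = (C−B)/|BC| = (0.2476,-0.9689); ey = (0.9689,0.2476)
P = B + -1.61·ex + 0.79·ey = (-0.9972,3.2182)

-1.00 3.22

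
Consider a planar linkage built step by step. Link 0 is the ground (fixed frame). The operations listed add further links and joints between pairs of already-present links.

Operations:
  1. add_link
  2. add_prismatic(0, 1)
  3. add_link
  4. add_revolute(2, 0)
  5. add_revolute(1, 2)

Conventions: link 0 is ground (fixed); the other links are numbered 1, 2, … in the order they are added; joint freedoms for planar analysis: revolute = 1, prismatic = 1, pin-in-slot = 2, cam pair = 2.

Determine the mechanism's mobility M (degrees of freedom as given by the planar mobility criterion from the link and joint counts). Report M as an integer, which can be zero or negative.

ground; <1,0,0>
#1 <2,0,0>
P:0↔1 J1 <2,1,0>
#2 <3,1,0>
R:2↔0 J1 <3,2,0>
R:1↔2 J1 <3,3,0>
3×2 − 2×3 − 1×0 = 0

M = 0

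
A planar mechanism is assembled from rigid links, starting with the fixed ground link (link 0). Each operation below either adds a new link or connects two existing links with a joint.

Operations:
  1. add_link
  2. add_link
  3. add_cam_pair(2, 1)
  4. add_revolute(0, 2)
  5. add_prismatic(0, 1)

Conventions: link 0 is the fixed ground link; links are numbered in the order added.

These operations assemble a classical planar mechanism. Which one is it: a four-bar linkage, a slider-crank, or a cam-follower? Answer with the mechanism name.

links: 3 (incl. ground); joints: 1 revolute, 1 prismatic, 1 higher (cam) pair, forming one closed loop
3 links, revolute + prismatic + higher pair in one loop → cam-follower

cam-follower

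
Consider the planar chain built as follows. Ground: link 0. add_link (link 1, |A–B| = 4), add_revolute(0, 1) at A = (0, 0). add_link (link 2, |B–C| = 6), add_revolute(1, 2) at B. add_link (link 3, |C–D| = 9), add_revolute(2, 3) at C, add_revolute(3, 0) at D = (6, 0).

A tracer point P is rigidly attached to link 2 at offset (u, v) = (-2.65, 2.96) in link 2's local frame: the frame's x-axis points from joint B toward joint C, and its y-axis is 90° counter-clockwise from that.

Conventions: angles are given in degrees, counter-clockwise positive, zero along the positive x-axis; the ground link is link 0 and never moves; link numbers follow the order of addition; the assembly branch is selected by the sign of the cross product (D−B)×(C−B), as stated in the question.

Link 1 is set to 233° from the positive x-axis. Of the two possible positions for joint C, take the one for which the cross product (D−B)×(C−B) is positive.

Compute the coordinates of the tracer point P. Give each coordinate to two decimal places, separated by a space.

A=(0,0), D=(6.00,0)
B = A + 4.00·(cos233°, sin233°) = (-2.4073, -3.1945)
|BD| = 8.9937
circle(B,6.00) ∩ circle(D,9.00): a=1.9951, h=5.6586
  candidates: C₊=(-2.5521,2.8037) cross=50.892; C₋=(1.4677,-7.7755) cross=-50.892
  branch + wants cross > 0 → take C=(-2.5521,2.8037) (cross=50.892)
ex = (C−B)/|BC| = (-0.0241,0.9997); ey = (-0.9997,-0.0241)
P = B + -2.65·ex + 2.96·ey = (-5.3024,-5.9152)

-5.30 -5.92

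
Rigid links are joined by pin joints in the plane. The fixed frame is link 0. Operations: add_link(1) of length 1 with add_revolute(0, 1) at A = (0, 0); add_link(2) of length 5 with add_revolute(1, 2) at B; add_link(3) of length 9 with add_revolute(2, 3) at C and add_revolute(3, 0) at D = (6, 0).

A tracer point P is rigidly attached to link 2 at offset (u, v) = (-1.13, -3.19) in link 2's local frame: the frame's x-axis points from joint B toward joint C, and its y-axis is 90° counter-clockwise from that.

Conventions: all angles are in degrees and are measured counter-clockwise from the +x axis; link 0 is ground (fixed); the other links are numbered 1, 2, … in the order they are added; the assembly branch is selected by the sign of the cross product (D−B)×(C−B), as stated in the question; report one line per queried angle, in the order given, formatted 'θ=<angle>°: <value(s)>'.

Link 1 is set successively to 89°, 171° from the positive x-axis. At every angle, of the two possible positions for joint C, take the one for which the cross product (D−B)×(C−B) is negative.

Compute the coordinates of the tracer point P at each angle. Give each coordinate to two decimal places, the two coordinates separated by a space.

A=(0,0), D=(6.00,0)
θ=89°: B = A + 1.00·(cos89°, sin89°) = (0.0175, 0.9998)
θ=89°: |BD| = 6.0655
θ=89°: circle(B,5.00) ∩ circle(D,9.00): a=-1.5835, h=4.7426
θ=89°:   candidates: C₊=(-0.7626,5.9386) cross=28.767; C₋=(-2.3262,-3.4169) cross=-28.767
θ=89°:   branch - wants cross < 0 → take C=(-2.3262,-3.4169) (cross=-28.767)
θ=89°: ex = (C−B)/|BC| = (-0.4687,-0.8833); ey = (0.8833,-0.4687)
θ=89°: P = B + -1.13·ex + -3.19·ey = (-2.2708,3.4933)
θ=171°: B = A + 1.00·(cos171°, sin171°) = (-0.9877, 0.1564)
θ=171°: |BD| = 6.9894
θ=171°: circle(B,5.00) ∩ circle(D,9.00): a=-0.5113, h=4.9738
θ=171°:   candidates: C₊=(-1.3876,5.1404) cross=34.764; C₋=(-1.6102,-4.8047) cross=-34.764
θ=171°:   branch - wants cross < 0 → take C=(-1.6102,-4.8047) (cross=-34.764)
θ=171°: ex = (C−B)/|BC| = (-0.1245,-0.9922); ey = (0.9922,-0.1245)
θ=171°: P = B + -1.13·ex + -3.19·ey = (-4.0122,1.6748)

θ=89°: -2.27 3.49
θ=171°: -4.01 1.67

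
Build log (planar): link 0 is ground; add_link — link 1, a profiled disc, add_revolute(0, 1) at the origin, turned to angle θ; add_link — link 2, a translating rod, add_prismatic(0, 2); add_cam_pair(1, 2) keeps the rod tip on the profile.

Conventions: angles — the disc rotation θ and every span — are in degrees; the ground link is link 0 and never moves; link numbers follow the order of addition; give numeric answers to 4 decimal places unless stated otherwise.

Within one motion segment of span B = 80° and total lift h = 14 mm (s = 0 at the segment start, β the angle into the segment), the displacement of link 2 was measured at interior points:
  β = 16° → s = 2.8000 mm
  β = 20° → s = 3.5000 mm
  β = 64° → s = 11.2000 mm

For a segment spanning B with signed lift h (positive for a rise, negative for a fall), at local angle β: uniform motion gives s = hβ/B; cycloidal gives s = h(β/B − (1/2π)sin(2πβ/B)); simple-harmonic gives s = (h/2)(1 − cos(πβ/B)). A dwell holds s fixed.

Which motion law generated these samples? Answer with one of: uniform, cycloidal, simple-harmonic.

candidates at β/B = r: uniform s = h·r (linear in β); cycloidal s = h·(r − sin(2πr)/(2π)); simple-harmonic s = (h/2)(1 − cos(πr))
β=16°: printed 2.8000 | uniform 2.8000, cycloidal 0.6809, simple-harmonic 1.3369
β=20°: printed 3.5000 | uniform 3.5000, cycloidal 1.2718, simple-harmonic 2.0503
β=64°: printed 11.2000 | uniform 11.2000, cycloidal 13.3191, simple-harmonic 12.6631
only one law matches every sample → uniform

uniform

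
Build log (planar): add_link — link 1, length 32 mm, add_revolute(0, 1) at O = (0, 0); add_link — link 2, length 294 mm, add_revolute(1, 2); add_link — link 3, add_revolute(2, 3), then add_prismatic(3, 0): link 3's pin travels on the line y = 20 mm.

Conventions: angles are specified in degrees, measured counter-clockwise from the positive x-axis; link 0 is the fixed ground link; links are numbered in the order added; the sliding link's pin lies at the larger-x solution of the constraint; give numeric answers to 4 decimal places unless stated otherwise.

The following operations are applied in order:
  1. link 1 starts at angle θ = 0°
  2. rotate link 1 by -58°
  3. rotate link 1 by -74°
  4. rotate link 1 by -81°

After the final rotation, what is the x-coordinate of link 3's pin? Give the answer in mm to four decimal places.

geometry: r = 32 mm, L = 294 mm, e = 20 mm; θ starts at 0°
rotate link 1 by -58°: θ ← 0° -58° = -58°
rotate link 1 by -74°: θ ← -58° -74° = -132°
rotate link 1 by -81°: θ ← -132° -81° = -213°
crank pin P = (r cos θ, r sin θ) = (-26.837458, 17.428449)
h = r sin θ − e = 17.428449 − 20 = -2.571551
x = r cos θ + √(L² − h²) = -26.837458 + 293.988753 = 267.151295

267.1513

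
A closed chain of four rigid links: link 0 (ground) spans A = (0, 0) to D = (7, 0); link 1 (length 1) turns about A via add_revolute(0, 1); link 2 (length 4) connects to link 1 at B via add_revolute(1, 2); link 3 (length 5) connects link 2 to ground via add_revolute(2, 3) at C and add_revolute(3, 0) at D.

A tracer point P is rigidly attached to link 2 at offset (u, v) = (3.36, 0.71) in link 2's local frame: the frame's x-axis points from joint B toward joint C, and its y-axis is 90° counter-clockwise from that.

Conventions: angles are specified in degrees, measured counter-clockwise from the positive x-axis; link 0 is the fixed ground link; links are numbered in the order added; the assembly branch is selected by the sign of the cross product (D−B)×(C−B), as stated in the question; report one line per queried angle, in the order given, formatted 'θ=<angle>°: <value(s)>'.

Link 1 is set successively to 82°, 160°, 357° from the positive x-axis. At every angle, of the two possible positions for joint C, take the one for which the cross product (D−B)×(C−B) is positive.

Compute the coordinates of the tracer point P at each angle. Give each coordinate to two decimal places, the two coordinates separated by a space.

A=(0,0), D=(7.00,0)
θ=82°: B = A + 1.00·(cos82°, sin82°) = (0.1392, 0.9903)
θ=82°: |BD| = 6.9319
θ=82°: circle(B,4.00) ∩ circle(D,5.00): a=2.8168, h=2.8400
θ=82°:   candidates: C₊=(3.3328,3.3988) cross=19.687; C₋=(2.5214,-2.2230) cross=-19.687
θ=82°:   branch + wants cross > 0 → take C=(3.3328,3.3988) (cross=19.687)
θ=82°: ex = (C−B)/|BC| = (0.7984,0.6021); ey = (-0.6021,0.7984)
θ=82°: P = B + 3.36·ex + 0.71·ey = (2.3943,3.5803)
θ=160°: B = A + 1.00·(cos160°, sin160°) = (-0.9397, 0.3420)
θ=160°: |BD| = 7.9471
θ=160°: circle(B,4.00) ∩ circle(D,5.00): a=3.4073, h=2.0953
θ=160°:   candidates: C₊=(2.5546,2.2888) cross=16.652; C₋=(2.3743,-1.8980) cross=-16.652
θ=160°:   branch + wants cross > 0 → take C=(2.5546,2.2888) (cross=16.652)
θ=160°: ex = (C−B)/|BC| = (0.8736,0.4867); ey = (-0.4867,0.8736)
θ=160°: P = B + 3.36·ex + 0.71·ey = (1.6500,2.5975)
θ=357°: B = A + 1.00·(cos357°, sin357°) = (0.9986, -0.0523)
θ=357°: |BD| = 6.0016
θ=357°: circle(B,4.00) ∩ circle(D,5.00): a=2.2510, h=3.3065
θ=357°:   candidates: C₊=(3.2207,3.2737) cross=19.844; C₋=(3.2784,-3.3391) cross=-19.844
θ=357°:   branch + wants cross > 0 → take C=(3.2207,3.2737) (cross=19.844)
θ=357°: ex = (C−B)/|BC| = (0.5555,0.8315); ey = (-0.8315,0.5555)
θ=357°: P = B + 3.36·ex + 0.71·ey = (2.2748,3.1359)

θ=82°: 2.39 3.58
θ=160°: 1.65 2.60
θ=357°: 2.27 3.14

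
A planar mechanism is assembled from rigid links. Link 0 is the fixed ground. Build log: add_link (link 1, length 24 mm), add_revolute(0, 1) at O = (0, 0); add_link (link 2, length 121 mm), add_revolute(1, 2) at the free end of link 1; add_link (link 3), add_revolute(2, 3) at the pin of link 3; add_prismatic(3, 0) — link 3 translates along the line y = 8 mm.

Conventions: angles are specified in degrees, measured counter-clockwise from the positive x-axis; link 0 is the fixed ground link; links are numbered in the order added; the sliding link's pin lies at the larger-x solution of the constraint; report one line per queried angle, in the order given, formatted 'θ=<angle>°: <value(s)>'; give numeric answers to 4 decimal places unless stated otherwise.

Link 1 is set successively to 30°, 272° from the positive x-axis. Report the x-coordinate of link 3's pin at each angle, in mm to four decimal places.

geometry: r = 24 mm, L = 121 mm, e = 8 mm
θ=30°: crank pin P = (r cos θ, r sin θ) = (20.784610, 12.000000)
θ=30°: h = r sin θ − e = 12.000000 − 8 = 4.000000
θ=30°: x = r cos θ + √(L² − h²) = 20.784610 + 120.933866 = 141.718476
θ=272°: crank pin P = (r cos θ, r sin θ) = (0.837588, -23.985380)
θ=272°: h = r sin θ − e = -23.985380 − 8 = -31.985380
θ=272°: x = r cos θ + √(L² − h²) = 0.837588 + 116.695910 = 117.533498

θ=30°: 141.7185
θ=272°: 117.5335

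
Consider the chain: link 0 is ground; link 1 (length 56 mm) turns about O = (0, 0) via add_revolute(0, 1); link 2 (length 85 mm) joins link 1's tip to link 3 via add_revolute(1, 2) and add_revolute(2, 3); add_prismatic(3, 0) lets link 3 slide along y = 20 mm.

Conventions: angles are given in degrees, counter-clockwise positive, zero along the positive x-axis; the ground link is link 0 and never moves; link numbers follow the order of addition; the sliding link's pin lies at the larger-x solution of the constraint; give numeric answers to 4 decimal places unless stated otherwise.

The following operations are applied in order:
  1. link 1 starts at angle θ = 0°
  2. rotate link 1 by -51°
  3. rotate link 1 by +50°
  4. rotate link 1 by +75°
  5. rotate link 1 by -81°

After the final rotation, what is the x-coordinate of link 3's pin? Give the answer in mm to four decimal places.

geometry: r = 56 mm, L = 85 mm, e = 20 mm; θ starts at 0°
rotate link 1 by -51°: θ ← 0° -51° = -51°
rotate link 1 by +50°: θ ← -51° +50° = -1°
rotate link 1 by +75°: θ ← -1° +75° = 74°
rotate link 1 by -81°: θ ← 74° -81° = -7°
crank pin P = (r cos θ, r sin θ) = (55.582584, -6.824683)
h = r sin θ − e = -6.824683 − 20 = -26.824683
x = r cos θ + √(L² − h²) = 55.582584 + 80.656285 = 136.238870

136.2389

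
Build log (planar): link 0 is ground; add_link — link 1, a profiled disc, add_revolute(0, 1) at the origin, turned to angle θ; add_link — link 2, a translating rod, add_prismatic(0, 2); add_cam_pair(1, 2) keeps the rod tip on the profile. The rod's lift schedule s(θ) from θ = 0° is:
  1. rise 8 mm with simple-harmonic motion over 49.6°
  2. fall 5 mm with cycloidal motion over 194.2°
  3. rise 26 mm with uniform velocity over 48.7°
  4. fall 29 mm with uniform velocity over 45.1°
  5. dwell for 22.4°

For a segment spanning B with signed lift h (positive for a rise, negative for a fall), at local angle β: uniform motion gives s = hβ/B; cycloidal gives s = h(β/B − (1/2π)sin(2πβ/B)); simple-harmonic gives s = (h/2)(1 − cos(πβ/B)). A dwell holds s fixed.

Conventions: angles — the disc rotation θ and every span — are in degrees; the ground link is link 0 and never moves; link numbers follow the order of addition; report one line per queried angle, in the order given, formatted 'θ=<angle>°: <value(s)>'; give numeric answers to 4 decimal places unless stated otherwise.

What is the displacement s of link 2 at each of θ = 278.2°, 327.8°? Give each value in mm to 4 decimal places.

seg 1 [0°–49.6°] simple-harmonic, h=8: full span → s += 8 → s = 8.0000
seg 2 [49.6°–243.8°] cycloidal, h=-5: full span → s += -5 → s = 3.0000
seg 3 [243.8°–292.5°] uniform, h=26: θ=278.2° here. β=34.4, B=48.7. 26·34.4/48.7 = 18.3655 → s = 21.3655
seg 3 [243.8°–292.5°] uniform, h=26: full span → s += 26 → s = 29.0000
seg 4 [292.5°–337.6°] uniform, h=-29: θ=327.8° here. β=35.3, B=45.1. -29·35.3/45.1 = -22.6984 → s = 6.3016

θ=278.2°: 21.3655
θ=327.8°: 6.3016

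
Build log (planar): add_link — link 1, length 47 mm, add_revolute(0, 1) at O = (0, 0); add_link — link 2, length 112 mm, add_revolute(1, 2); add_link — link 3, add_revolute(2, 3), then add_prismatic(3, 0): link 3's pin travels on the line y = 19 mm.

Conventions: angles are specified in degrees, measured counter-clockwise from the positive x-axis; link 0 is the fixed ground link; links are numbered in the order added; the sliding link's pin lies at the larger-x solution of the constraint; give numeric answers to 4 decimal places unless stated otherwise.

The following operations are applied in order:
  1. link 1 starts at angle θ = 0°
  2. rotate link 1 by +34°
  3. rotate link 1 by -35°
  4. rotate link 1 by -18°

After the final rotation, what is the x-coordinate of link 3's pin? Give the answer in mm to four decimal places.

geometry: r = 47 mm, L = 112 mm, e = 19 mm; θ starts at 0°
rotate link 1 by +34°: θ ← 0° +34° = 34°
rotate link 1 by -35°: θ ← 34° -35° = -1°
rotate link 1 by -18°: θ ← -1° -18° = -19°
crank pin P = (r cos θ, r sin θ) = (44.439373, -15.301703)
h = r sin θ − e = -15.301703 − 19 = -34.301703
x = r cos θ + √(L² − h²) = 44.439373 + 106.617978 = 151.057351

151.0574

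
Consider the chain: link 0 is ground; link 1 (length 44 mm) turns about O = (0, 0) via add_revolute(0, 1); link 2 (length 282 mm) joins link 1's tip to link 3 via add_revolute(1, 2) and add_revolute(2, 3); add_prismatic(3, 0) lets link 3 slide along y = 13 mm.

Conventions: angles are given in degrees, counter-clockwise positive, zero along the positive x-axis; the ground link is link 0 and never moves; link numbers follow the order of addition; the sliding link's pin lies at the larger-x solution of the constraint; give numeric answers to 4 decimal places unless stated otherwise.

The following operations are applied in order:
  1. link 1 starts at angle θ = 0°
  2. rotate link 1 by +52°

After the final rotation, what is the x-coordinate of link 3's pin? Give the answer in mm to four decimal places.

geometry: r = 44 mm, L = 282 mm, e = 13 mm; θ starts at 0°
rotate link 1 by +52°: θ ← 0° +52° = 52°
crank pin P = (r cos θ, r sin θ) = (27.089105, 34.672473)
h = r sin θ − e = 34.672473 − 13 = 21.672473
x = r cos θ + √(L² − h²) = 27.089105 + 281.165972 = 308.255077

308.2551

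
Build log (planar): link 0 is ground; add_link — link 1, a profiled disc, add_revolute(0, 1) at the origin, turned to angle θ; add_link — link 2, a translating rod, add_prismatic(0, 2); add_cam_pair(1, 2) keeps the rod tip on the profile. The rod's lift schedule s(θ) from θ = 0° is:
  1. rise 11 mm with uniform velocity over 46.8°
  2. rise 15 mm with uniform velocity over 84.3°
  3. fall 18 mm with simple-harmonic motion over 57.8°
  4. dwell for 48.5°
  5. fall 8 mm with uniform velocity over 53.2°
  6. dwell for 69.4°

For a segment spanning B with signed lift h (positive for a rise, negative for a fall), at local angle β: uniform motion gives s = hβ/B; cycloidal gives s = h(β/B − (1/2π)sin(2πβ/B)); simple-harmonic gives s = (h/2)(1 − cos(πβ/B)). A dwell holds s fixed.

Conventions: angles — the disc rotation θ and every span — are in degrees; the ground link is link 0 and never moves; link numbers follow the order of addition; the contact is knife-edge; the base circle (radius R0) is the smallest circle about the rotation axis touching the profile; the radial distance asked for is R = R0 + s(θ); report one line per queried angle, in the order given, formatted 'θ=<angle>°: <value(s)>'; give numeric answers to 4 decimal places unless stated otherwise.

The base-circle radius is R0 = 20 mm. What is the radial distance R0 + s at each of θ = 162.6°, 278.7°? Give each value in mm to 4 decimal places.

seg 1 [0°–46.8°] uniform, h=11: full span → s += 11 → s = 11.0000
seg 2 [46.8°–131.1°] uniform, h=15: full span → s += 15 → s = 26.0000
seg 3 [131.1°–188.9°] simple-harmonic, h=-18: θ=162.6° here. β=31.5, B=57.8. -18/2·(1 − cos(π·0.5450)) = -10.2676 → s = 15.7324
seg 3 [131.1°–188.9°] simple-harmonic, h=-18: full span → s += -18 → s = 8.0000
seg 4 [188.9°–237.4°] dwell: s stays 8.0000
seg 5 [237.4°–290.6°] uniform, h=-8: θ=278.7° here. β=41.3, B=53.2. -8·41.3/53.2 = -6.2105 → s = 1.7895
θ=162.6°: R = R0 + s = 20 + 15.7324 = 35.7324
θ=278.7°: R = R0 + s = 20 + 1.7895 = 21.7895

θ=162.6°: 35.7324
θ=278.7°: 21.7895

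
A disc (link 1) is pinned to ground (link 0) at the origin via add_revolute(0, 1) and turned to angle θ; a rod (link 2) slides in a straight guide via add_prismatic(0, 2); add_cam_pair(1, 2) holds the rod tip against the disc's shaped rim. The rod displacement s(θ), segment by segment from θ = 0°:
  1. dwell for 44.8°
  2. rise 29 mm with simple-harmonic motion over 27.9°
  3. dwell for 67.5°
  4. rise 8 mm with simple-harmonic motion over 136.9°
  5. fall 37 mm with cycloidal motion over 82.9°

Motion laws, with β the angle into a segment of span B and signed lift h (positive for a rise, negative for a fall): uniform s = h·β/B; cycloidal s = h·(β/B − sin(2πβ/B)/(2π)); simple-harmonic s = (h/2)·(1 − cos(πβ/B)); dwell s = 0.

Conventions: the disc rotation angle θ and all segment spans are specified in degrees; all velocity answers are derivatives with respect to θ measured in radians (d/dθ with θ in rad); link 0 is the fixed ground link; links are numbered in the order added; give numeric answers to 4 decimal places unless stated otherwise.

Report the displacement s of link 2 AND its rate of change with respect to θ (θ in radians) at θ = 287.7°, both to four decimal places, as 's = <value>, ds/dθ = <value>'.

segment 1 (0° to 44.8°, dwell): s unchanged at 0.0000
segment 2 (44.8° to 72.7°, simple-harmonic, h = 29) is passed completely: s = 0.0000 + (29) = 29.0000
segment 3 (72.7° to 140.2°, dwell): s unchanged at 29.0000
segment 4 (140.2° to 277.1°, simple-harmonic, h = 8) is passed completely: s = 29.0000 + (8) = 37.0000
θ = 287.7° falls in segment 5 (277.1° to 360°, cycloidal, h = -37): β = 287.7 − 277.1 = 10.6°, B = 82.9°; Δs = -37·(0.1279 − sin(2π·0.1279)/(2π)) = -0.4928; s = 37.0000 − 0.4928 = 36.5072
velocity in seg [277.1°–360°] (cycloidal), θ in radians: β = 10.6° = 0.1850 rad, B = 82.9° = 1.4469 rad; ds/dθ = (h/B)(1 − cos(2πβ/B)) = ((-37)/1.4469)(1 − cos(2π·0.1279)) = -7.818360 mm/rad

s = 36.5072, ds/dθ = -7.8184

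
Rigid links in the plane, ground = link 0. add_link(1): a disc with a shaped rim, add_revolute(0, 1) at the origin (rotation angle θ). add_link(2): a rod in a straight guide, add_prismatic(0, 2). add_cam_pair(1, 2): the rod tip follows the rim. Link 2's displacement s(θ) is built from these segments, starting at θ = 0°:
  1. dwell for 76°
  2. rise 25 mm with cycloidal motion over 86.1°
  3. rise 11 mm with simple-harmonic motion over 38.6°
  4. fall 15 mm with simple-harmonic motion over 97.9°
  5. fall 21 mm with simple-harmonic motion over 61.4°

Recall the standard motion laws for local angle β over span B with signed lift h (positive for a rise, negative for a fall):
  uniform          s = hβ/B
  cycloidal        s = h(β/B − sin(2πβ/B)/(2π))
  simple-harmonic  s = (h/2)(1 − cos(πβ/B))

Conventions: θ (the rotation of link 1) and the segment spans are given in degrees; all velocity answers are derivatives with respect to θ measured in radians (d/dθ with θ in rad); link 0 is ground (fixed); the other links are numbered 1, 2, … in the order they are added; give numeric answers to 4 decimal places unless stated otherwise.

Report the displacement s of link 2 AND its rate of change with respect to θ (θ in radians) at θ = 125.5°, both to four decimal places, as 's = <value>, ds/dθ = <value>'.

segment 1 (0° to 76°, dwell): s unchanged at 0.0000
θ = 125.5° falls in segment 2 (76° to 162.1°, cycloidal, h = 25): β = 125.5 − 76 = 49.5°, B = 86.1°; Δs = 25·(0.5749 − sin(2π·0.5749)/(2π)) = 16.1773; s = 0.0000 + 16.1773 = 16.1773
velocity in seg [76°–162.1°] (cycloidal), θ in radians: β = 49.5° = 0.8639 rad, B = 86.1° = 1.5027 rad; ds/dθ = (h/B)(1 − cos(2πβ/B)) = (25/1.5027)(1 − cos(2π·0.5749)) = 31.463682 mm/rad

s = 16.1773, ds/dθ = 31.4637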